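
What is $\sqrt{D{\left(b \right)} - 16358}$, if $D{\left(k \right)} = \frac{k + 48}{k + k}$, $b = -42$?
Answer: $\frac{i \sqrt{3206182}}{14} \approx 127.9 i$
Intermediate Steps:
$D{\left(k \right)} = \frac{48 + k}{2 k}$
$\sqrt{D{\left(b \right)} - 16358} = \sqrt{\frac{48 - 42}{2 \left(-42\right)} - 16358} = \sqrt{\frac{1}{2} \left(- \frac{1}{42}\right) 6 - 16358} = \sqrt{- \frac{1}{14} - 16358} = \sqrt{- \frac{229013}{14}} = \frac{i \sqrt{3206182}}{14}$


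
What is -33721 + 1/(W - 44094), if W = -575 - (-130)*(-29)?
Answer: -1633411520/48439 ≈ -33721.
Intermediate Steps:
W = -4345 (W = -575 - 1*3770 = -575 - 3770 = -4345)
-33721 + 1/(W - 44094) = -33721 + 1/(-4345 - 44094) = -33721 + 1/(-48439) = -33721 - 1/48439 = -1633411520/48439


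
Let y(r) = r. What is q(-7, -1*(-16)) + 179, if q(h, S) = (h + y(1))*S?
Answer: 83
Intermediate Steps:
q(h, S) = S*(1 + h) (q(h, S) = (h + 1)*S = (1 + h)*S = S*(1 + h))
q(-7, -1*(-16)) + 179 = (-1*(-16))*(1 - 7) + 179 = 16*(-6) + 179 = -96 + 179 = 83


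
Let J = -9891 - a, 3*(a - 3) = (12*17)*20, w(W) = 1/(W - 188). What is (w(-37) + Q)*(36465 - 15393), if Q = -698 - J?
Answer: 16682695376/75 ≈ 2.2244e+8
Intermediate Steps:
w(W) = 1/(-188 + W)
a = 1363 (a = 3 + ((12*17)*20)/3 = 3 + (204*20)/3 = 3 + (⅓)*4080 = 3 + 1360 = 1363)
J = -11254 (J = -9891 - 1*1363 = -9891 - 1363 = -11254)
Q = 10556 (Q = -698 - 1*(-11254) = -698 + 11254 = 10556)
(w(-37) + Q)*(36465 - 15393) = (1/(-188 - 37) + 10556)*(36465 - 15393) = (1/(-225) + 10556)*21072 = (-1/225 + 10556)*21072 = (2375099/225)*21072 = 16682695376/75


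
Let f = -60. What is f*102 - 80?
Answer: -6200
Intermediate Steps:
f*102 - 80 = -60*102 - 80 = -6120 - 80 = -6200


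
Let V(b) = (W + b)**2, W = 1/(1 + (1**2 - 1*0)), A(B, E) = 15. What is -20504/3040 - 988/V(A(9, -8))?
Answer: -3964803/365180 ≈ -10.857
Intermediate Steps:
W = 1/2 (W = 1/(1 + (1 + 0)) = 1/(1 + 1) = 1/2 ≈ 0.50000)
V(b) = (1/2 + b)**2
-20504/3040 - 988/V(A(9, -8)) = -20504/3040 - 988*4/(1 + 2*15)**2 = -20504*1/3040 - 988*4/(1 + 30)**2 = -2563/380 - 988/((1/4)*31**2) = -2563/380 - 988/((1/4)*961) = -2563/380 - 988/961/4 = -2563/380 - 988*4/961 = -2563/380 - 3952/961 = -3964803/365180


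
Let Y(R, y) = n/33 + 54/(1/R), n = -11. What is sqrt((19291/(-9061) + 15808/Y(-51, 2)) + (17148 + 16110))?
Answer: sqrt(186389367981709707971)/74871043 ≈ 182.35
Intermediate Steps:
Y(R, y) = -1/3 + 54*R (Y(R, y) = -11/33 + 54/(1/R) = -11*1/33 + 54*R = -1/3 + 54*R)
sqrt((19291/(-9061) + 15808/Y(-51, 2)) + (17148 + 16110)) = sqrt((19291/(-9061) + 15808/(-1/3 + 54*(-51))) + (17148 + 16110)) = sqrt((19291*(-1/9061) + 15808/(-1/3 - 2754)) + 33258) = sqrt((-19291/9061 + 15808/(-8263/3)) + 33258) = sqrt((-19291/9061 + 15808*(-3/8263)) + 33258) = sqrt((-19291/9061 - 47424/8263) + 33258) = sqrt(-589110397/74871043 + 33258) = sqrt(2489472037697/74871043) = sqrt(186389367981709707971)/74871043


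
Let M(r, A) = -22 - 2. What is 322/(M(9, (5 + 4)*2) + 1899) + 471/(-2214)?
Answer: -18913/461250 ≈ -0.041004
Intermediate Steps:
M(r, A) = -24
322/(M(9, (5 + 4)*2) + 1899) + 471/(-2214) = 322/(-24 + 1899) + 471/(-2214) = 322/1875 + 471*(-1/2214) = 322*(1/1875) - 157/738 = 322/1875 - 157/738 = -18913/461250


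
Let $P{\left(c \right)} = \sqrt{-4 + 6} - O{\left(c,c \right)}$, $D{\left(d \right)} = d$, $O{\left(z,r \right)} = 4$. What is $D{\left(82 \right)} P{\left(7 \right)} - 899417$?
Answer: $-899745 + 82 \sqrt{2} \approx -8.9963 \cdot 10^{5}$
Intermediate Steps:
$P{\left(c \right)} = -4 + \sqrt{2}$ ($P{\left(c \right)} = \sqrt{-4 + 6} - 4 = \sqrt{2} - 4 = -4 + \sqrt{2}$)
$D{\left(82 \right)} P{\left(7 \right)} - 899417 = 82 \left(-4 + \sqrt{2}\right) - 899417 = \left(-328 + 82 \sqrt{2}\right) - 899417 = -899745 + 82 \sqrt{2}$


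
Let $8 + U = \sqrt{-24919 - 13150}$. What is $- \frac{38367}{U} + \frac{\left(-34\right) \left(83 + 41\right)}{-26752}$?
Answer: $\frac{6119825}{745712} + \frac{4263 i \sqrt{38069}}{4237} \approx 8.2067 + 196.31 i$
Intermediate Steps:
$U = -8 + i \sqrt{38069}$ ($U = -8 + \sqrt{-24919 - 13150} = -8 + \sqrt{-38069} = -8 + i \sqrt{38069} \approx -8.0 + 195.11 i$)
$- \frac{38367}{U} + \frac{\left(-34\right) \left(83 + 41\right)}{-26752} = - \frac{38367}{-8 + i \sqrt{38069}} + \frac{\left(-34\right) \left(83 + 41\right)}{-26752} = - \frac{38367}{-8 + i \sqrt{38069}} + \left(-34\right) 124 \left(- \frac{1}{26752}\right) = - \frac{38367}{-8 + i \sqrt{38069}} - - \frac{527}{3344} = - \frac{38367}{-8 + i \sqrt{38069}} + \frac{527}{3344} = \frac{527}{3344} - \frac{38367}{-8 + i \sqrt{38069}}$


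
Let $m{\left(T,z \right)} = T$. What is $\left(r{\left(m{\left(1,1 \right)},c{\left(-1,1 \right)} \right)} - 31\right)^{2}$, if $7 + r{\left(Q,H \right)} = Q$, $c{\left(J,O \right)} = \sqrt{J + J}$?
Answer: $1369$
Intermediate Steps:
$c{\left(J,O \right)} = \sqrt{2} \sqrt{J}$ ($c{\left(J,O \right)} = \sqrt{2 J} = \sqrt{2} \sqrt{J}$)
$r{\left(Q,H \right)} = -7 + Q$
$\left(r{\left(m{\left(1,1 \right)},c{\left(-1,1 \right)} \right)} - 31\right)^{2} = \left(\left(-7 + 1\right) - 31\right)^{2} = \left(-6 - 31\right)^{2} = \left(-37\right)^{2} = 1369$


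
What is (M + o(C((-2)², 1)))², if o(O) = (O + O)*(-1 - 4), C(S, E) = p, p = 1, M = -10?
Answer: 400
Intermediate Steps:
C(S, E) = 1
o(O) = -10*O (o(O) = (2*O)*(-5) = -10*O)
(M + o(C((-2)², 1)))² = (-10 - 10*1)² = (-10 - 10)² = (-20)² = 400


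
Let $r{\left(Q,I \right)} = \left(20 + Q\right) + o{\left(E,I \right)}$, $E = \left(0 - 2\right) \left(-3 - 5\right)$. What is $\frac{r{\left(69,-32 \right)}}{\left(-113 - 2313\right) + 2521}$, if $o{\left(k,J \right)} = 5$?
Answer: $\frac{94}{95} \approx 0.98947$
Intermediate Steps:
$E = 16$ ($E = \left(-2\right) \left(-8\right) = 16$)
$r{\left(Q,I \right)} = 25 + Q$ ($r{\left(Q,I \right)} = \left(20 + Q\right) + 5 = 25 + Q$)
$\frac{r{\left(69,-32 \right)}}{\left(-113 - 2313\right) + 2521} = \frac{25 + 69}{\left(-113 - 2313\right) + 2521} = \frac{94}{-2426 + 2521} = \frac{94}{95}$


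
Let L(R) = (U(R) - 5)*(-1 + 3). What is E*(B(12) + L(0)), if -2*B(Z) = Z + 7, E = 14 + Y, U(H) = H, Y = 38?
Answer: -1014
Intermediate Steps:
L(R) = -10 + 2*R (L(R) = (R - 5)*(-1 + 3) = (-5 + R)*2 = -10 + 2*R)
E = 52 (E = 14 + 38 = 52)
B(Z) = -7/2 - Z/2 (B(Z) = -(Z + 7)/2 = -(7 + Z)/2 = -7/2 - Z/2)
E*(B(12) + L(0)) = 52*((-7/2 - ½*12) + (-10 + 2*0)) = 52*((-7/2 - 6) + (-10 + 0)) = 52*(-19/2 - 10) = 52*(-39/2) = -1014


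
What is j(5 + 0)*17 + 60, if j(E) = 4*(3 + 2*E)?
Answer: 944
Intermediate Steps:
j(E) = 12 + 8*E
j(5 + 0)*17 + 60 = (12 + 8*(5 + 0))*17 + 60 = (12 + 8*5)*17 + 60 = (12 + 40)*17 + 60 = 52*17 + 60 = 884 + 60 = 944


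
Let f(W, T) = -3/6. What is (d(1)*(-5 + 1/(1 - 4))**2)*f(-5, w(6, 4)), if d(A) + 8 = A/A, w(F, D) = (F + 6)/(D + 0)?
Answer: 896/9 ≈ 99.556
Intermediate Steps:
w(F, D) = (6 + F)/D
f(W, T) = -1/2 (f(W, T) = -3*1/6 = -1/2)
d(A) = -7 (d(A) = -8 + A/A = -8 + 1 = -7)
(d(1)*(-5 + 1/(1 - 4))**2)*f(-5, w(6, 4)) = -7*(-5 + 1/(1 - 4))**2*(-1/2) = -7*(-5 + 1/(-3))**2*(-1/2) = -7*(-5 - 1/3)**2*(-1/2) = -7*(-16/3)**2*(-1/2) = -7*256/9*(-1/2) = -1792/9*(-1/2) = 896/9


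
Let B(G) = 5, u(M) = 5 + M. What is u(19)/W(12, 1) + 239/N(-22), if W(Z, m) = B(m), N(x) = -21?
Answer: -691/105 ≈ -6.5810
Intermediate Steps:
W(Z, m) = 5
u(19)/W(12, 1) + 239/N(-22) = (5 + 19)/5 + 239/(-21) = 24*(⅕) + 239*(-1/21) = 24/5 - 239/21 = -691/105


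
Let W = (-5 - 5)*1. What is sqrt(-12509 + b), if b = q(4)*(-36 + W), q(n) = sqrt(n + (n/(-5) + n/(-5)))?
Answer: sqrt(-312725 - 460*sqrt(15))/5 ≈ 112.16*I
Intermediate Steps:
q(n) = sqrt(15)*sqrt(n)/5 (q(n) = sqrt(n + (n*(-1/5) + n*(-1/5))) = sqrt(n + (-n/5 - n/5)) = sqrt(n - 2*n/5) = sqrt(3*n/5) = sqrt(15)*sqrt(n)/5)
W = -10 (W = -10*1 = -10)
b = -92*sqrt(15)/5 (b = (sqrt(15)*sqrt(4)/5)*(-36 - 10) = ((1/5)*sqrt(15)*2)*(-46) = (2*sqrt(15)/5)*(-46) = -92*sqrt(15)/5 ≈ -71.263)
sqrt(-12509 + b) = sqrt(-12509 - 92*sqrt(15)/5)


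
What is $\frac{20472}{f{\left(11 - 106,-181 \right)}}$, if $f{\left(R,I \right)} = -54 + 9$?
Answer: $- \frac{6824}{15} \approx -454.93$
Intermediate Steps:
$f{\left(R,I \right)} = -45$
$\frac{20472}{f{\left(11 - 106,-181 \right)}} = \frac{20472}{-45} = 20472 \left(- \frac{1}{45}\right) = - \frac{6824}{15}$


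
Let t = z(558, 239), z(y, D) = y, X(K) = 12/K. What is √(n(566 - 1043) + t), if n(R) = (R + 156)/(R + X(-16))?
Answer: √4626362/91 ≈ 23.636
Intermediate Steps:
t = 558
n(R) = (156 + R)/(-¾ + R) (n(R) = (R + 156)/(R + 12/(-16)) = (156 + R)/(R + 12*(-1/16)) = (156 + R)/(R - ¾) = (156 + R)/(-¾ + R))
√(n(566 - 1043) + t) = √(4*(156 + (566 - 1043))/(-3 + 4*(566 - 1043)) + 558) = √(4*(156 - 477)/(-3 + 4*(-477)) + 558) = √(4*(-321)/(-3 - 1908) + 558) = √(4*(-321)/(-1911) + 558) = √(4*(-1/1911)*(-321) + 558) = √(428/637 + 558) = √(355874/637) = √4626362/91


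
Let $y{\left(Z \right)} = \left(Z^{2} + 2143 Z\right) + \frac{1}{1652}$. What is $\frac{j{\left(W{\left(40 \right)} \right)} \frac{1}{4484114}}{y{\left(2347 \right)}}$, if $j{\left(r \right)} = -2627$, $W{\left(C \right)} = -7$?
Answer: $- \frac{2169902}{39031579210818977} \approx -5.5593 \cdot 10^{-11}$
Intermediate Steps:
$y{\left(Z \right)} = \frac{1}{1652} + Z^{2} + 2143 Z$ ($y{\left(Z \right)} = \left(Z^{2} + 2143 Z\right) + \frac{1}{1652} = \frac{1}{1652} + Z^{2} + 2143 Z$)
$\frac{j{\left(W{\left(40 \right)} \right)} \frac{1}{4484114}}{y{\left(2347 \right)}} = \frac{\left(-2627\right) \frac{1}{4484114}}{\frac{1}{1652} + 2347^{2} + 2143 \cdot 2347} = \frac{\left(-2627\right) \frac{1}{4484114}}{\frac{1}{1652} + 5508409 + 5029621} = - \frac{2627}{4484114 \cdot \frac{17408825561}{1652}} = \left(- \frac{2627}{4484114}\right) \frac{1652}{17408825561} = - \frac{2169902}{39031579210818977}$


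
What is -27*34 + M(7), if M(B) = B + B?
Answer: -904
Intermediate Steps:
M(B) = 2*B
-27*34 + M(7) = -27*34 + 2*7 = -918 + 14 = -904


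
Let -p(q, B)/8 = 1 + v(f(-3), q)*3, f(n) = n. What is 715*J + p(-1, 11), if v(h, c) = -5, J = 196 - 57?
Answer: 99497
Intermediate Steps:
J = 139
p(q, B) = 112 (p(q, B) = -8*(1 - 5*3) = -8*(1 - 15) = -8*(-14) = 112)
715*J + p(-1, 11) = 715*139 + 112 = 99385 + 112 = 99497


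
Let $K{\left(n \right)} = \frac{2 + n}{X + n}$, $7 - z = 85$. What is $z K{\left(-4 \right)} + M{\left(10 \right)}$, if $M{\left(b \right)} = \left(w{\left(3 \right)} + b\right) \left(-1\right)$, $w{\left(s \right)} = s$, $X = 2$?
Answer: $-91$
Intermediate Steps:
$z = -78$ ($z = 7 - 85 = -78$)
$K{\left(n \right)} = 1$ ($K{\left(n \right)} = \frac{2 + n}{2 + n} = 1$)
$M{\left(b \right)} = -3 - b$ ($M{\left(b \right)} = \left(3 + b\right) \left(-1\right) = -3 - b$)
$z K{\left(-4 \right)} + M{\left(10 \right)} = \left(-78\right) 1 - 13 = -78 - 13 = -91$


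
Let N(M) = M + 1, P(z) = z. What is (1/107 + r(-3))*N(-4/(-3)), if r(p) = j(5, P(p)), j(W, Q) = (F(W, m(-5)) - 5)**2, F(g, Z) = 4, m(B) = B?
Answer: 252/107 ≈ 2.3551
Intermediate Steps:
j(W, Q) = 1 (j(W, Q) = (4 - 5)**2 = (-1)**2 = 1)
r(p) = 1
N(M) = 1 + M
(1/107 + r(-3))*N(-4/(-3)) = (1/107 + 1)*(1 - 4/(-3)) = (1/107 + 1)*(1 - 4*(-1/3)) = 108*(1 + 4/3)/107 = (108/107)*(7/3) = 252/107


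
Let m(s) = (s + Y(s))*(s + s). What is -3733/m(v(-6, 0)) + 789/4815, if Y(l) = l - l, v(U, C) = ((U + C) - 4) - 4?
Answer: -5888369/629160 ≈ -9.3591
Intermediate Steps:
v(U, C) = -8 + C + U (v(U, C) = ((C + U) - 4) - 4 = (-4 + C + U) - 4 = -8 + C + U)
Y(l) = 0
m(s) = 2*s² (m(s) = (s + 0)*(s + s) = s*(2*s) = 2*s²)
-3733/m(v(-6, 0)) + 789/4815 = -3733*1/(2*(-8 + 0 - 6)²) + 789/4815 = -3733/(2*(-14)²) + 789*(1/4815) = -3733/(2*196) + 263/1605 = -3733/392 + 263/1605 = -5888369/629160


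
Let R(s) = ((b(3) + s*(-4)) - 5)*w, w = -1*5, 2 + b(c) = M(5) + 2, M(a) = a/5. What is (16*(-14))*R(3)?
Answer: -17920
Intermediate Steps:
M(a) = a/5 (M(a) = a*(1/5) = a/5)
b(c) = 1 (b(c) = -2 + ((1/5)*5 + 2) = -2 + (1 + 2) = -2 + 3 = 1)
w = -5
R(s) = 20 + 20*s (R(s) = ((1 + s*(-4)) - 5)*(-5) = ((1 - 4*s) - 5)*(-5) = (-4 - 4*s)*(-5) = 20 + 20*s)
(16*(-14))*R(3) = (16*(-14))*(20 + 20*3) = -224*(20 + 60) = -224*80 = -17920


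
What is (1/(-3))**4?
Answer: 1/81 ≈ 0.012346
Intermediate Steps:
(1/(-3))**4 = (-1/3)**4 = 1/81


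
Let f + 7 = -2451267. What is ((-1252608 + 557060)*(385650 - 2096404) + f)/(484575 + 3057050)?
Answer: 1189909071918/3541625 ≈ 3.3598e+5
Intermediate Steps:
f = -2451274 (f = -7 - 2451267 = -2451274)
((-1252608 + 557060)*(385650 - 2096404) + f)/(484575 + 3057050) = ((-1252608 + 557060)*(385650 - 2096404) - 2451274)/(484575 + 3057050) = (-695548*(-1710754) - 2451274)/3541625 = (1189911523192 - 2451274)*(1/3541625) = 1189909071918*(1/3541625) = 1189909071918/3541625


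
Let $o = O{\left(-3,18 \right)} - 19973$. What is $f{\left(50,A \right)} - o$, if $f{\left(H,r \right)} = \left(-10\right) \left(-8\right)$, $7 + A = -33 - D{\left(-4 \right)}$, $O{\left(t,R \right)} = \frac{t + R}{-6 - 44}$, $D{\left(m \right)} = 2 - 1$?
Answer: $\frac{200533}{10} \approx 20053.0$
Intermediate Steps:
$D{\left(m \right)} = 1$
$O{\left(t,R \right)} = - \frac{R}{50} - \frac{t}{50}$ ($O{\left(t,R \right)} = \frac{R + t}{-50} = \left(R + t\right) \left(- \frac{1}{50}\right) = - \frac{R}{50} - \frac{t}{50}$)
$A = -41$ ($A = -7 - 34 = -41$)
$f{\left(H,r \right)} = 80$
$o = - \frac{199733}{10}$ ($o = \left(\left(- \frac{1}{50}\right) 18 - - \frac{3}{50}\right) - 19973 = \left(- \frac{9}{25} + \frac{3}{50}\right) - 19973 = - \frac{3}{10} - 19973 = - \frac{199733}{10} \approx -19973.0$)
$f{\left(50,A \right)} - o = 80 - - \frac{199733}{10} = 80 + \frac{199733}{10} = \frac{200533}{10}$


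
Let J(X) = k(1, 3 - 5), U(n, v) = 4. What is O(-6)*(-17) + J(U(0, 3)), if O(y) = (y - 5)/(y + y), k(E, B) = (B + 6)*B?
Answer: -283/12 ≈ -23.583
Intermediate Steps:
k(E, B) = B*(6 + B) (k(E, B) = (6 + B)*B = B*(6 + B))
J(X) = -8 (J(X) = (3 - 5)*(6 + (3 - 5)) = -2*(6 - 2) = -2*4 = -8)
O(y) = (-5 + y)/(2*y) (O(y) = (-5 + y)/((2*y)) = (-5 + y)*(1/(2*y)) = (-5 + y)/(2*y))
O(-6)*(-17) + J(U(0, 3)) = ((½)*(-5 - 6)/(-6))*(-17) - 8 = ((½)*(-⅙)*(-11))*(-17) - 8 = (11/12)*(-17) - 8 = -187/12 - 8 = -283/12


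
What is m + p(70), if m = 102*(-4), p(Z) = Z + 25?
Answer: -313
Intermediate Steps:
p(Z) = 25 + Z
m = -408
m + p(70) = -408 + (25 + 70) = -408 + 95 = -313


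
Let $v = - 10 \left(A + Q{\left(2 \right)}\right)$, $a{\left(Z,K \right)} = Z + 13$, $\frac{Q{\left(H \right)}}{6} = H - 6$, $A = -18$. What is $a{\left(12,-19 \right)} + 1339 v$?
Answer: $562405$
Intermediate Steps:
$Q{\left(H \right)} = -36 + 6 H$ ($Q{\left(H \right)} = 6 \left(H - 6\right) = 6 \left(-6 + H\right) = -36 + 6 H$)
$a{\left(Z,K \right)} = 13 + Z$
$v = 420$ ($v = - 10 \left(-18 + \left(-36 + 6 \cdot 2\right)\right) = - 10 \left(-18 + \left(-36 + 12\right)\right) = - 10 \left(-18 - 24\right) = \left(-10\right) \left(-42\right) = 420$)
$a{\left(12,-19 \right)} + 1339 v = \left(13 + 12\right) + 1339 \cdot 420 = 25 + 562380 = 562405$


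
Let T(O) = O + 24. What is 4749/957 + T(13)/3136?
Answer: 4976091/1000384 ≈ 4.9742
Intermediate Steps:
T(O) = 24 + O
4749/957 + T(13)/3136 = 4749/957 + (24 + 13)/3136 = 4749*(1/957) + 37*(1/3136) = 1583/319 + 37/3136 = 4976091/1000384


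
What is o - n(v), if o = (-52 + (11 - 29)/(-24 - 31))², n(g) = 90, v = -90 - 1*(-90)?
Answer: 7804714/3025 ≈ 2580.1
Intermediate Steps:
v = 0 (v = -90 + 90 = 0)
o = 8076964/3025 (o = (-52 - 18/(-55))² = (-52 - 18*(-1/55))² = (-52 + 18/55)² = (-2842/55)² = 8076964/3025 ≈ 2670.1)
o - n(v) = 8076964/3025 - 1*90 = 8076964/3025 - 90 = 7804714/3025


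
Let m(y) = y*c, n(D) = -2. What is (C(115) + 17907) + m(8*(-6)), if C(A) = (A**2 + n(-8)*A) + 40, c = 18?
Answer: 30078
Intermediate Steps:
C(A) = 40 + A**2 - 2*A (C(A) = (A**2 - 2*A) + 40 = 40 + A**2 - 2*A)
m(y) = 18*y (m(y) = y*18 = 18*y)
(C(115) + 17907) + m(8*(-6)) = ((40 + 115**2 - 2*115) + 17907) + 18*(8*(-6)) = ((40 + 13225 - 230) + 17907) + 18*(-48) = (13035 + 17907) - 864 = 30942 - 864 = 30078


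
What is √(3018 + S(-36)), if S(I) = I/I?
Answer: √3019 ≈ 54.945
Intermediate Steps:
S(I) = 1
√(3018 + S(-36)) = √(3018 + 1) = √3019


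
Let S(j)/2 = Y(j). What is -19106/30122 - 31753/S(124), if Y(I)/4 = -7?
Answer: 477696965/843416 ≈ 566.38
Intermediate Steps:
Y(I) = -28 (Y(I) = 4*(-7) = -28)
S(j) = -56 (S(j) = 2*(-28) = -56)
-19106/30122 - 31753/S(124) = -19106/30122 - 31753/(-56) = -19106*1/30122 - 31753*(-1/56) = -9553/15061 + 31753/56 = 477696965/843416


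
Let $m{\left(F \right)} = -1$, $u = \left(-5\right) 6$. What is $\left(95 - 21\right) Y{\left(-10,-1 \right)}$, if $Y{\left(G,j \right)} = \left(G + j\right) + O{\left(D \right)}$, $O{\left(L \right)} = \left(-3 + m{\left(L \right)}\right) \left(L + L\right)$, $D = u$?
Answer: $16946$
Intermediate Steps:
$u = -30$
$D = -30$
$O{\left(L \right)} = - 8 L$ ($O{\left(L \right)} = \left(-3 - 1\right) \left(L + L\right) = - 4 \cdot 2 L = - 8 L$)
$Y{\left(G,j \right)} = 240 + G + j$ ($Y{\left(G,j \right)} = \left(G + j\right) - -240 = \left(G + j\right) + 240 = 240 + G + j$)
$\left(95 - 21\right) Y{\left(-10,-1 \right)} = \left(95 - 21\right) \left(240 - 10 - 1\right) = 74 \cdot 229 = 16946$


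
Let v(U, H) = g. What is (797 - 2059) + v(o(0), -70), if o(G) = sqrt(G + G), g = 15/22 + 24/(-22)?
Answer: -27773/22 ≈ -1262.4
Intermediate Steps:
g = -9/22 (g = 15*(1/22) + 24*(-1/22) = 15/22 - 12/11 = -9/22 ≈ -0.40909)
o(G) = sqrt(2)*sqrt(G) (o(G) = sqrt(2*G) = sqrt(2)*sqrt(G))
v(U, H) = -9/22
(797 - 2059) + v(o(0), -70) = (797 - 2059) - 9/22 = -1262 - 9/22 = -27773/22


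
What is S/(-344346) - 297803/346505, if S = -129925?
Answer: -57527609713/119317610730 ≈ -0.48214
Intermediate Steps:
S/(-344346) - 297803/346505 = -129925/(-344346) - 297803/346505 = -129925*(-1/344346) - 297803*1/346505 = 129925/344346 - 297803/346505 = -57527609713/119317610730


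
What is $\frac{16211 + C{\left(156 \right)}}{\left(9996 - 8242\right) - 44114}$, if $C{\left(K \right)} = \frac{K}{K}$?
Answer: $- \frac{1351}{3530} \approx -0.38272$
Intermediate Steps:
$C{\left(K \right)} = 1$
$\frac{16211 + C{\left(156 \right)}}{\left(9996 - 8242\right) - 44114} = \frac{16211 + 1}{\left(9996 - 8242\right) - 44114} = \frac{16212}{1754 - 44114} = \frac{16212}{-42360} = 16212 \left(- \frac{1}{42360}\right) = - \frac{1351}{3530}$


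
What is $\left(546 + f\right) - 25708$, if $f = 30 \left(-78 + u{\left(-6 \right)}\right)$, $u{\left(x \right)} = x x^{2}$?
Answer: $-33982$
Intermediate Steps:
$u{\left(x \right)} = x^{3}$
$f = -8820$ ($f = 30 \left(-78 + \left(-6\right)^{3}\right) = 30 \left(-78 - 216\right) = 30 \left(-294\right) = -8820$)
$\left(546 + f\right) - 25708 = \left(546 - 8820\right) - 25708 = -8274 - 25708 = -33982$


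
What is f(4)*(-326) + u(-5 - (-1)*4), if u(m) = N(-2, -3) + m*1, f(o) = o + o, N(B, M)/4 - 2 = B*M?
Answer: -2577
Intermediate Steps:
N(B, M) = 8 + 4*B*M (N(B, M) = 8 + 4*(B*M) = 8 + 4*B*M)
f(o) = 2*o
u(m) = 32 + m (u(m) = (8 + 4*(-2)*(-3)) + m*1 = (8 + 24) + m = 32 + m)
f(4)*(-326) + u(-5 - (-1)*4) = (2*4)*(-326) + (32 + (-5 - (-1)*4)) = 8*(-326) + (32 + (-5 - 1*(-4))) = -2608 + (32 + (-5 + 4)) = -2608 + (32 - 1) = -2608 + 31 = -2577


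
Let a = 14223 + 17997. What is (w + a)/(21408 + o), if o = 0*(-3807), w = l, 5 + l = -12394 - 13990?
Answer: 5831/21408 ≈ 0.27237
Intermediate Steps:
l = -26389 (l = -5 + (-12394 - 13990) = -5 - 26384 = -26389)
w = -26389
a = 32220
o = 0
(w + a)/(21408 + o) = (-26389 + 32220)/(21408 + 0) = 5831/21408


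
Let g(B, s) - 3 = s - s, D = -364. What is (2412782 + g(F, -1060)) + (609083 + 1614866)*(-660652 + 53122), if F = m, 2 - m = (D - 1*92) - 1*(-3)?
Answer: -1351113323185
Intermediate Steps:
m = 455 (m = 2 - ((-364 - 1*92) - 1*(-3)) = 2 - ((-364 - 92) + 3) = 2 - (-456 + 3) = 2 - 1*(-453) = 2 + 453 = 455)
F = 455
g(B, s) = 3 (g(B, s) = 3 + (s - s) = 3 + 0 = 3)
(2412782 + g(F, -1060)) + (609083 + 1614866)*(-660652 + 53122) = (2412782 + 3) + (609083 + 1614866)*(-660652 + 53122) = 2412785 + 2223949*(-607530) = 2412785 - 1351115735970 = -1351113323185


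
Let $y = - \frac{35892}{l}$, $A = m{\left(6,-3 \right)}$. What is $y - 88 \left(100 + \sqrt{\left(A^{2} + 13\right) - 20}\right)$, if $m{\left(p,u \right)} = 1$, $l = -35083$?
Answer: $- \frac{308694508}{35083} - 88 i \sqrt{6} \approx -8799.0 - 215.56 i$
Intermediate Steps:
$A = 1$
$y = \frac{35892}{35083}$ ($y = - \frac{35892}{-35083} = \left(-35892\right) \left(- \frac{1}{35083}\right) = \frac{35892}{35083} \approx 1.0231$)
$y - 88 \left(100 + \sqrt{\left(A^{2} + 13\right) - 20}\right) = \frac{35892}{35083} - 88 \left(100 + \sqrt{\left(1^{2} + 13\right) - 20}\right) = \frac{35892}{35083} - 88 \left(100 + \sqrt{\left(1 + 13\right) - 20}\right) = \frac{35892}{35083} - 88 \left(100 + \sqrt{14 - 20}\right) = \frac{35892}{35083} - 88 \left(100 + \sqrt{-6}\right) = \frac{35892}{35083} - 88 \left(100 + i \sqrt{6}\right) = \frac{35892}{35083} - \left(8800 + 88 i \sqrt{6}\right) = - \frac{308694508}{35083} - 88 i \sqrt{6}$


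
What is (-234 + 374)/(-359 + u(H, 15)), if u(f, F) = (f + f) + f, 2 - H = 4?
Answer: -28/73 ≈ -0.38356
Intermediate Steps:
H = -2 (H = 2 - 1*4 = 2 - 4 = -2)
u(f, F) = 3*f (u(f, F) = 2*f + f = 3*f)
(-234 + 374)/(-359 + u(H, 15)) = (-234 + 374)/(-359 + 3*(-2)) = 140/(-359 - 6) = 140/(-365) = 140*(-1/365) = -28/73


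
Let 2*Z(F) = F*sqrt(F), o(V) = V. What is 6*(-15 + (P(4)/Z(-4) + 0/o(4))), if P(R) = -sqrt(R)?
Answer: -90 - 3*I ≈ -90.0 - 3.0*I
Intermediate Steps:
Z(F) = F**(3/2)/2 (Z(F) = (F*sqrt(F))/2 = F**(3/2)/2)
6*(-15 + (P(4)/Z(-4) + 0/o(4))) = 6*(-15 + ((-sqrt(4))/(((-4)**(3/2)/2)) + 0/4)) = 6*(-15 + ((-1*2)/(((-8*I)/2)) + 0*(1/4))) = 6*(-15 + (-2*I/4 + 0)) = 6*(-15 + (-I/2 + 0)) = 6*(-15 - I/2) = -90 - 3*I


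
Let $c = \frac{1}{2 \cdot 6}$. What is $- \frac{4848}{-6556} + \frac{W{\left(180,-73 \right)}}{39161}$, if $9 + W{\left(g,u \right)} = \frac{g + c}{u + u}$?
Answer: $\frac{83126021633}{112451908008} \approx 0.73921$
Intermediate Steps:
$c = \frac{1}{12} \approx 0.083333$
$W{\left(g,u \right)} = -9 + \frac{\frac{1}{12} + g}{2 u}$ ($W{\left(g,u \right)} = -9 + \frac{g + \frac{1}{12}}{u + u} = -9 + \frac{\frac{1}{12} + g}{2 u}$)
$- \frac{4848}{-6556} + \frac{W{\left(180,-73 \right)}}{39161} = - \frac{4848}{-6556} + \frac{\frac{1}{24} \frac{1}{-73} \left(1 - -15768 + 12 \cdot 180\right)}{39161} = \left(-4848\right) \left(- \frac{1}{6556}\right) + \frac{1}{24} \left(- \frac{1}{73}\right) \left(1 + 15768 + 2160\right) \frac{1}{39161} = \frac{1212}{1639} + \frac{1}{24} \left(- \frac{1}{73}\right) 17929 \cdot \frac{1}{39161} = \frac{1212}{1639} - \frac{17929}{68610072} = \frac{83126021633}{112451908008}$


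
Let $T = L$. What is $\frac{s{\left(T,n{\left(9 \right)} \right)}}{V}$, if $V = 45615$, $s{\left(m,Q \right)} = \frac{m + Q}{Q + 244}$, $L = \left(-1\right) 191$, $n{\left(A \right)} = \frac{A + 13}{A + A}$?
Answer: $- \frac{1708}{100672305} \approx -1.6966 \cdot 10^{-5}$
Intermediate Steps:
$n{\left(A \right)} = \frac{13 + A}{2 A}$
$L = -191$
$T = -191$
$s{\left(m,Q \right)} = \frac{Q + m}{244 + Q}$
$\frac{s{\left(T,n{\left(9 \right)} \right)}}{V} = \frac{\frac{1}{244 + \frac{13 + 9}{2 \cdot 9}} \left(\frac{13 + 9}{2 \cdot 9} - 191\right)}{45615} = \frac{\frac{1}{2} \cdot \frac{1}{9} \cdot 22 - 191}{244 + \frac{1}{2} \cdot \frac{1}{9} \cdot 22} \cdot \frac{1}{45615} = \frac{\frac{11}{9} - 191}{244 + \frac{11}{9}} \cdot \frac{1}{45615} = \frac{1}{\frac{2207}{9}} \left(- \frac{1708}{9}\right) \frac{1}{45615} = \frac{9}{2207} \left(- \frac{1708}{9}\right) \frac{1}{45615} = \left(- \frac{1708}{2207}\right) \frac{1}{45615} = - \frac{1708}{100672305}$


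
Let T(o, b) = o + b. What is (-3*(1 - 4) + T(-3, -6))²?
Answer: 0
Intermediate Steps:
T(o, b) = b + o
(-3*(1 - 4) + T(-3, -6))² = (-3*(1 - 4) + (-6 - 3))² = (-3*(-3) - 9)² = (9 - 9)² = 0² = 0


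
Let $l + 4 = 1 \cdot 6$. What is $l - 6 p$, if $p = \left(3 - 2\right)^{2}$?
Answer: $-4$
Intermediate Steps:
$p = 1$ ($p = 1^{2} = 1$)
$l = 2$ ($l = -4 + 1 \cdot 6 = -4 + 6 = 2$)
$l - 6 p = 2 - 6 = -4$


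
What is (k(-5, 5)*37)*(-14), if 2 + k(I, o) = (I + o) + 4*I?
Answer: 11396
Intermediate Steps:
k(I, o) = -2 + o + 5*I (k(I, o) = -2 + ((I + o) + 4*I) = -2 + (o + 5*I) = -2 + o + 5*I)
(k(-5, 5)*37)*(-14) = ((-2 + 5 + 5*(-5))*37)*(-14) = ((-2 + 5 - 25)*37)*(-14) = -22*37*(-14) = -814*(-14) = 11396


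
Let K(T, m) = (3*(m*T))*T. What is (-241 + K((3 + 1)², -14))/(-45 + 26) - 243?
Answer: 6376/19 ≈ 335.58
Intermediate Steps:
K(T, m) = 3*m*T² (K(T, m) = (3*(T*m))*T = (3*T*m)*T = 3*m*T²)
(-241 + K((3 + 1)², -14))/(-45 + 26) - 243 = (-241 + 3*(-14)*((3 + 1)²)²)/(-45 + 26) - 243 = (-241 + 3*(-14)*(4²)²)/(-19) - 243 = (-241 + 3*(-14)*16²)*(-1/19) - 243 = (-241 + 3*(-14)*256)*(-1/19) - 243 = (-241 - 10752)*(-1/19) - 243 = -10993*(-1/19) - 243 = 10993/19 - 243 = 6376/19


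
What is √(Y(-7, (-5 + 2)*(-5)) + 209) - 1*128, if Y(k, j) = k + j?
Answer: -128 + √217 ≈ -113.27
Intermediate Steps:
Y(k, j) = j + k
√(Y(-7, (-5 + 2)*(-5)) + 209) - 1*128 = √(((-5 + 2)*(-5) - 7) + 209) - 1*128 = √((-3*(-5) - 7) + 209) - 128 = √((15 - 7) + 209) - 128 = √(8 + 209) - 128 = √217 - 128 = -128 + √217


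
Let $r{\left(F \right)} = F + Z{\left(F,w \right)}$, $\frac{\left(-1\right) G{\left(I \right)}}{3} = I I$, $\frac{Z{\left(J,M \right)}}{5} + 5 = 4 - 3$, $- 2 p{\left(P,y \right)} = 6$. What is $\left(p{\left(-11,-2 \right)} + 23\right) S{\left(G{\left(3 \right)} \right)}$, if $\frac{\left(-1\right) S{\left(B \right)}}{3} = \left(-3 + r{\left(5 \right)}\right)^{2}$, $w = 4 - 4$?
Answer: $-19440$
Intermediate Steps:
$w = 0$ ($w = 4 - 4 = 0$)
$p{\left(P,y \right)} = -3$ ($p{\left(P,y \right)} = \left(- \frac{1}{2}\right) 6 = -3$)
$Z{\left(J,M \right)} = -20$ ($Z{\left(J,M \right)} = -25 + 5 \left(4 - 3\right) = -25 + 5 \cdot 1 = -25 + 5 = -20$)
$G{\left(I \right)} = - 3 I^{2}$ ($G{\left(I \right)} = - 3 I I = - 3 I^{2}$)
$r{\left(F \right)} = -20 + F$ ($r{\left(F \right)} = F - 20 = -20 + F$)
$S{\left(B \right)} = -972$ ($S{\left(B \right)} = - 3 \left(-3 + \left(-20 + 5\right)\right)^{2} = - 3 \left(-3 - 15\right)^{2} = - 3 \left(-18\right)^{2} = \left(-3\right) 324 = -972$)
$\left(p{\left(-11,-2 \right)} + 23\right) S{\left(G{\left(3 \right)} \right)} = \left(-3 + 23\right) \left(-972\right) = 20 \left(-972\right) = -19440$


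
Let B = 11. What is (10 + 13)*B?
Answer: 253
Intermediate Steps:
(10 + 13)*B = (10 + 13)*11 = 23*11 = 253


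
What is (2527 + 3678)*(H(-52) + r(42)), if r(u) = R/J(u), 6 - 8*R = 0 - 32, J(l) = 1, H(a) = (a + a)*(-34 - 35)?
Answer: 178226215/4 ≈ 4.4557e+7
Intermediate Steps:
H(a) = -138*a (H(a) = (2*a)*(-69) = -138*a)
R = 19/4 (R = 3/4 - (0 - 32)/8 = 3/4 - 1/8*(-32) = 3/4 + 4 = 19/4 ≈ 4.7500)
r(u) = 19/4 (r(u) = (19/4)/1 = (19/4)*1 = 19/4)
(2527 + 3678)*(H(-52) + r(42)) = (2527 + 3678)*(-138*(-52) + 19/4) = 6205*(7176 + 19/4) = 6205*(28723/4) = 178226215/4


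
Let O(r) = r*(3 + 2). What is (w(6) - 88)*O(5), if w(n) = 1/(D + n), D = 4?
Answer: -4395/2 ≈ -2197.5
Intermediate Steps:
w(n) = 1/(4 + n)
O(r) = 5*r (O(r) = r*5 = 5*r)
(w(6) - 88)*O(5) = (1/(4 + 6) - 88)*(5*5) = (1/10 - 88)*25 = (⅒ - 88)*25 = -879/10*25 = -4395/2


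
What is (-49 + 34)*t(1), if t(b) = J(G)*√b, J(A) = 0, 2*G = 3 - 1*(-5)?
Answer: 0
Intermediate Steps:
G = 4 (G = (3 - 1*(-5))/2 = (3 + 5)/2 = (½)*8 = 4)
t(b) = 0 (t(b) = 0*√b = 0)
(-49 + 34)*t(1) = (-49 + 34)*0 = -15*0 = 0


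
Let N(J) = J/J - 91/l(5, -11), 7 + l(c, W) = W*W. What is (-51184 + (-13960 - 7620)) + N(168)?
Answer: -8295073/114 ≈ -72764.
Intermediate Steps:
l(c, W) = -7 + W**2 (l(c, W) = -7 + W*W = -7 + W**2)
N(J) = 23/114 (N(J) = J/J - 91/(-7 + (-11)**2) = 1 - 91/(-7 + 121) = 1 - 91/114 = 23/114)
(-51184 + (-13960 - 7620)) + N(168) = (-51184 + (-13960 - 7620)) + 23/114 = (-51184 - 21580) + 23/114 = -72764 + 23/114 = -8295073/114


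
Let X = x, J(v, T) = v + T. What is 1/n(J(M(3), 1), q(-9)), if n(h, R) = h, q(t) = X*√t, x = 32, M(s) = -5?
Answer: -¼ ≈ -0.25000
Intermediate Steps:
J(v, T) = T + v
X = 32
q(t) = 32*√t
1/n(J(M(3), 1), q(-9)) = 1/(1 - 5) = 1/(-4) = -¼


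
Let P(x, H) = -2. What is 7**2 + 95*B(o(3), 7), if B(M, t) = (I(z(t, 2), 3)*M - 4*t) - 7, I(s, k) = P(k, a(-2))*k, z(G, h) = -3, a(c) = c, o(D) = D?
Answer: -4986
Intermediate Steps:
I(s, k) = -2*k
B(M, t) = -7 - 6*M - 4*t (B(M, t) = ((-2*3)*M - 4*t) - 7 = (-6*M - 4*t) - 7 = -7 - 6*M - 4*t)
7**2 + 95*B(o(3), 7) = 7**2 + 95*(-7 - 6*3 - 4*7) = 49 + 95*(-7 - 18 - 28) = 49 + 95*(-53) = 49 - 5035 = -4986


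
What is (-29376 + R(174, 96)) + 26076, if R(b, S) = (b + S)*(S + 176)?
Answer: 70140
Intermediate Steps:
R(b, S) = (176 + S)*(S + b) (R(b, S) = (S + b)*(176 + S) = (176 + S)*(S + b))
(-29376 + R(174, 96)) + 26076 = (-29376 + (96**2 + 176*96 + 176*174 + 96*174)) + 26076 = (-29376 + (9216 + 16896 + 30624 + 16704)) + 26076 = (-29376 + 73440) + 26076 = 44064 + 26076 = 70140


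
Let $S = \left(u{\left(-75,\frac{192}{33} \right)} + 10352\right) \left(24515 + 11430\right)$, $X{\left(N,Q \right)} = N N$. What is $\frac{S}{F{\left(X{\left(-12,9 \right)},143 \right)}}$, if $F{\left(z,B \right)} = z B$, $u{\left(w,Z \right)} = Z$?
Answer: $\frac{19689565}{1089} \approx 18080.0$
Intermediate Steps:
$X{\left(N,Q \right)} = N^{2}$
$F{\left(z,B \right)} = B z$
$S = \frac{4095429520}{11}$ ($S = \left(\frac{192}{33} + 10352\right) \left(24515 + 11430\right) = \left(192 \cdot \frac{1}{33} + 10352\right) 35945 = \left(\frac{64}{11} + 10352\right) 35945 = \frac{113936}{11} \cdot 35945 = \frac{4095429520}{11} \approx 3.7231 \cdot 10^{8}$)
$\frac{S}{F{\left(X{\left(-12,9 \right)},143 \right)}} = \frac{4095429520}{11 \cdot 143 \left(-12\right)^{2}} = \frac{4095429520}{11 \cdot 143 \cdot 144} = \frac{4095429520}{11 \cdot 20592} = \frac{4095429520}{11} \cdot \frac{1}{20592} = \frac{19689565}{1089}$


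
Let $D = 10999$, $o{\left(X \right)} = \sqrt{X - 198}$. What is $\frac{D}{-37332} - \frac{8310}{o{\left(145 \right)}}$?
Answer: $- \frac{647}{2196} + \frac{8310 i \sqrt{53}}{53} \approx -0.29463 + 1141.5 i$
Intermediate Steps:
$o{\left(X \right)} = \sqrt{-198 + X}$
$\frac{D}{-37332} - \frac{8310}{o{\left(145 \right)}} = \frac{10999}{-37332} - \frac{8310}{\sqrt{-198 + 145}} = 10999 \left(- \frac{1}{37332}\right) - \frac{8310}{\sqrt{-53}} = - \frac{647}{2196} - \frac{8310}{i \sqrt{53}} = - \frac{647}{2196} - 8310 \left(- \frac{i \sqrt{53}}{53}\right) = - \frac{647}{2196} + \frac{8310 i \sqrt{53}}{53}$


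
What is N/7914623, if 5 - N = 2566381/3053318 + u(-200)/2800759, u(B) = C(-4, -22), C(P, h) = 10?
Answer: 35570194125451/67682752321918857526 ≈ 5.2554e-7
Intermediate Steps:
u(B) = 10
N = 35570194125451/8551607868362 (N = 5 - (2566381/3053318 + 10/2800759) = 5 - 1*7187845216359/8551607868362 = 5 - 7187845216359/8551607868362 = 35570194125451/8551607868362 ≈ 4.1595)
N/7914623 = (35570194125451/8551607868362)/7914623 = (35570194125451/8551607868362)*(1/7914623) = 35570194125451/67682752321918857526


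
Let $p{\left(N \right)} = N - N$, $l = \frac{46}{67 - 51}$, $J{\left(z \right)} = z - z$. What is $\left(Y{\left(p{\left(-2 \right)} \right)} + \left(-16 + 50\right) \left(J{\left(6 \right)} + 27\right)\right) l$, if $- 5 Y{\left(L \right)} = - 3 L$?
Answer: $\frac{10557}{4} \approx 2639.3$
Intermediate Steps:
$J{\left(z \right)} = 0$
$l = \frac{23}{8}$ ($l = \frac{46}{67 - 51} = \frac{46}{16} = 46 \cdot \frac{1}{16} = \frac{23}{8} \approx 2.875$)
$p{\left(N \right)} = 0$
$Y{\left(L \right)} = \frac{3 L}{5}$ ($Y{\left(L \right)} = - \frac{\left(-3\right) L}{5} = \frac{3 L}{5}$)
$\left(Y{\left(p{\left(-2 \right)} \right)} + \left(-16 + 50\right) \left(J{\left(6 \right)} + 27\right)\right) l = \left(\frac{3}{5} \cdot 0 + \left(-16 + 50\right) \left(0 + 27\right)\right) \frac{23}{8} = \left(0 + 34 \cdot 27\right) \frac{23}{8} = \left(0 + 918\right) \frac{23}{8} = 918 \cdot \frac{23}{8} = \frac{10557}{4}$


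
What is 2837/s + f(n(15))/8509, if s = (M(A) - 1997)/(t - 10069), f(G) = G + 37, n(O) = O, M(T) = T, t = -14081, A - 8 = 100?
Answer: 582981895178/16073501 ≈ 36270.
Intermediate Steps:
A = 108 (A = 8 + 100 = 108)
f(G) = 37 + G
s = 1889/24150 (s = (108 - 1997)/(-14081 - 10069) = -1889/(-24150) = -1889*(-1/24150) = 1889/24150 ≈ 0.078219)
2837/s + f(n(15))/8509 = 2837/(1889/24150) + (37 + 15)/8509 = 2837*(24150/1889) + 52*(1/8509) = 68513550/1889 + 52/8509 = 582981895178/16073501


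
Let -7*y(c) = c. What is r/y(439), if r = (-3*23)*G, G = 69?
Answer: 33327/439 ≈ 75.916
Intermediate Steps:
y(c) = -c/7
r = -4761 (r = -3*23*69 = -69*69 = -4761)
r/y(439) = -4761/((-⅐*439)) = -4761/(-439/7) = -4761*(-7/439) = 33327/439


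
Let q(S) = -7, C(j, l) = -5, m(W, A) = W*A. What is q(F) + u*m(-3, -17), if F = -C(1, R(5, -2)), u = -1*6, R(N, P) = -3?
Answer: -313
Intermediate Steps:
m(W, A) = A*W
u = -6
F = 5 (F = -1*(-5) = 5)
q(F) + u*m(-3, -17) = -7 - (-102)*(-3) = -7 - 6*51 = -7 - 306 = -313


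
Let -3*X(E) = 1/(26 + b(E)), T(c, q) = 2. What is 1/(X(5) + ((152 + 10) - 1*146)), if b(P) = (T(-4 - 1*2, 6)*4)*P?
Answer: 198/3167 ≈ 0.062520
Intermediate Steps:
b(P) = 8*P (b(P) = (2*4)*P = 8*P)
X(E) = -1/(3*(26 + 8*E))
1/(X(5) + ((152 + 10) - 1*146)) = 1/(-1/(78 + 24*5) + ((152 + 10) - 1*146)) = 1/(-1/(78 + 120) + (162 - 146)) = 1/(-1/198 + 16) = 1/(3167/198) = 198/3167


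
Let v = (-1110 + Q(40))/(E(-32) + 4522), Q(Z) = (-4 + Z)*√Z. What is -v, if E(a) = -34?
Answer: 185/748 - 3*√10/187 ≈ 0.19659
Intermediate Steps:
Q(Z) = √Z*(-4 + Z)
v = -185/748 + 3*√10/187 (v = (-1110 + √40*(-4 + 40))/(-34 + 4522) = (-1110 + (2*√10)*36)/4488 = (-1110 + 72*√10)*(1/4488) = -185/748 + 3*√10/187 ≈ -0.19659)
-v = -(-185/748 + 3*√10/187) = 185/748 - 3*√10/187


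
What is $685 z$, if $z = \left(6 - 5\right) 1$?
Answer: $685$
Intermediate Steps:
$z = 1$ ($z = 1 \cdot 1 = 1$)
$685 z = 685 \cdot 1 = 685$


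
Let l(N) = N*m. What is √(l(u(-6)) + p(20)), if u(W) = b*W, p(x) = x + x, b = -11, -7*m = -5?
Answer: √4270/7 ≈ 9.3350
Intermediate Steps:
m = 5/7 (m = -⅐*(-5) = 5/7 ≈ 0.71429)
p(x) = 2*x
u(W) = -11*W
l(N) = 5*N/7 (l(N) = N*(5/7) = 5*N/7)
√(l(u(-6)) + p(20)) = √(5*(-11*(-6))/7 + 2*20) = √((5/7)*66 + 40) = √(330/7 + 40) = √(610/7) = √4270/7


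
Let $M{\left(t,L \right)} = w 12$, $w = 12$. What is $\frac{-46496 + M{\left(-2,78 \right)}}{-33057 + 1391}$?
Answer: $\frac{23176}{15833} \approx 1.4638$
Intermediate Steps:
$M{\left(t,L \right)} = 144$ ($M{\left(t,L \right)} = 12 \cdot 12 = 144$)
$\frac{-46496 + M{\left(-2,78 \right)}}{-33057 + 1391} = \frac{-46496 + 144}{-33057 + 1391} = - \frac{46352}{-31666} = \left(-46352\right) \left(- \frac{1}{31666}\right) = \frac{23176}{15833}$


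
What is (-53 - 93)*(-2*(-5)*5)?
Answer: -7300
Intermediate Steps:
(-53 - 93)*(-2*(-5)*5) = -1460*5 = -146*50 = -7300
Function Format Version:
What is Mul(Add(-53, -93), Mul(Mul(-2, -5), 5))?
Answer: -7300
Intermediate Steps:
Mul(Add(-53, -93), Mul(Mul(-2, -5), 5)) = Mul(-146, Mul(10, 5)) = Mul(-146, 50) = -7300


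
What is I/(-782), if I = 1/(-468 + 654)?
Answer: -1/145452 ≈ -6.8751e-6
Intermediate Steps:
I = 1/186 ≈ 0.0053763
I/(-782) = (1/186)/(-782) = (1/186)*(-1/782) = -1/145452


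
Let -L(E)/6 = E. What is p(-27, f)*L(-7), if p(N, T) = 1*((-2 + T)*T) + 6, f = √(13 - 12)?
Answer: 210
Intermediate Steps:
f = 1 (f = √1 = 1)
p(N, T) = 6 + T*(-2 + T) (p(N, T) = 1*(T*(-2 + T)) + 6 = T*(-2 + T) + 6 = 6 + T*(-2 + T))
L(E) = -6*E
p(-27, f)*L(-7) = (6 + 1² - 2*1)*(-6*(-7)) = (6 + 1 - 2)*42 = 5*42 = 210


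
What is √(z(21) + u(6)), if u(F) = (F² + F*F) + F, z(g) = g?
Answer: 3*√11 ≈ 9.9499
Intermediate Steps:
u(F) = F + 2*F² (u(F) = (F² + F²) + F = 2*F² + F = F + 2*F²)
√(z(21) + u(6)) = √(21 + 6*(1 + 2*6)) = √(21 + 6*(1 + 12)) = √(21 + 6*13) = √(21 + 78) = √99 = 3*√11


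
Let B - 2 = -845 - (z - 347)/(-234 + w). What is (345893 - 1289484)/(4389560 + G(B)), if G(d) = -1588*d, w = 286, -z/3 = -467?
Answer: -12266683/74885610 ≈ -0.16381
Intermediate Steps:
z = 1401 (z = -3*(-467) = 1401)
B = -22445/26 (B = 2 + (-845 - (1401 - 347)/(-234 + 286)) = 2 + (-845 - 1054/52) = 2 + (-845 - 1*527/26) = 2 + (-845 - 527/26) = 2 - 22497/26 = -22445/26 ≈ -863.27)
(345893 - 1289484)/(4389560 + G(B)) = (345893 - 1289484)/(4389560 - 1588*(-22445/26)) = -943591/(4389560 + 17821330/13) = -943591/74885610/13 = -943591*13/74885610 = -12266683/74885610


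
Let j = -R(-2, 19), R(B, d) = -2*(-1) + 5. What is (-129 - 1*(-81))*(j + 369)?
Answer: -17376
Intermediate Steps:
R(B, d) = 7 (R(B, d) = 2 + 5 = 7)
j = -7 (j = -1*7 = -7)
(-129 - 1*(-81))*(j + 369) = (-129 - 1*(-81))*(-7 + 369) = (-129 + 81)*362 = -48*362 = -17376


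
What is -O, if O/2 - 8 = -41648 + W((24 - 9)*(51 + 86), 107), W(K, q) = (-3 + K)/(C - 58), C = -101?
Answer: 4415208/53 ≈ 83306.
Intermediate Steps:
W(K, q) = 1/53 - K/159 (W(K, q) = (-3 + K)/(-101 - 58) = (-3 + K)/(-159) = (-3 + K)*(-1/159) = 1/53 - K/159)
O = -4415208/53 (O = 16 + 2*(-41648 + (1/53 - (24 - 9)*(51 + 86)/159)) = 16 + 2*(-41648 + (1/53 - 5*137/53)) = 16 + 2*(-41648 + (1/53 - 1/159*2055)) = 16 + 2*(-41648 + (1/53 - 685/53)) = 16 + 2*(-41648 - 684/53) = 16 + 2*(-2208028/53) = 16 - 4416056/53 = -4415208/53 ≈ -83306.)
-O = -1*(-4415208/53) = 4415208/53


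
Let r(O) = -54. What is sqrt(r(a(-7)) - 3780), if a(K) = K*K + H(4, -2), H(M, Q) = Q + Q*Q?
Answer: 3*I*sqrt(426) ≈ 61.919*I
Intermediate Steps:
H(M, Q) = Q + Q**2
a(K) = 2 + K**2 (a(K) = K*K - 2*(1 - 2) = K**2 - 2*(-1) = K**2 + 2 = 2 + K**2)
sqrt(r(a(-7)) - 3780) = sqrt(-54 - 3780) = sqrt(-3834) = 3*I*sqrt(426)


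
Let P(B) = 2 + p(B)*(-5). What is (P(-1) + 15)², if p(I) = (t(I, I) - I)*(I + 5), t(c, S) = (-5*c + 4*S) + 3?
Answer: 6889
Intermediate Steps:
t(c, S) = 3 - 5*c + 4*S
p(I) = (3 - 2*I)*(5 + I) (p(I) = ((3 - 5*I + 4*I) - I)*(I + 5) = ((3 - I) - I)*(5 + I) = (3 - 2*I)*(5 + I))
P(B) = -73 + 10*B² + 35*B (P(B) = 2 + (15 - 7*B - 2*B²)*(-5) = 2 + (-75 + 10*B² + 35*B) = -73 + 10*B² + 35*B)
(P(-1) + 15)² = ((-73 + 10*(-1)² + 35*(-1)) + 15)² = ((-73 + 10*1 - 35) + 15)² = ((-73 + 10 - 35) + 15)² = (-98 + 15)² = (-83)² = 6889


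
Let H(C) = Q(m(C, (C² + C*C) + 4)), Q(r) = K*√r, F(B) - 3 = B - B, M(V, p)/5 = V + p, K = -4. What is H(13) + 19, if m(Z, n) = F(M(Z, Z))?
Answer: 19 - 4*√3 ≈ 12.072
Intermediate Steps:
M(V, p) = 5*V + 5*p (M(V, p) = 5*(V + p) = 5*V + 5*p)
F(B) = 3 (F(B) = 3 + (B - B) = 3 + 0 = 3)
m(Z, n) = 3
Q(r) = -4*√r
H(C) = -4*√3
H(13) + 19 = -4*√3 + 19 = 19 - 4*√3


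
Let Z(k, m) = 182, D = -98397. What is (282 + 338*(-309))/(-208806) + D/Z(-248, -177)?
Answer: -263165729/487214 ≈ -540.14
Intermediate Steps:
(282 + 338*(-309))/(-208806) + D/Z(-248, -177) = (282 + 338*(-309))/(-208806) - 98397/182 = (282 - 104442)*(-1/208806) - 98397*1/182 = -104160*(-1/208806) - 7569/14 = 17360/34801 - 7569/14 = -263165729/487214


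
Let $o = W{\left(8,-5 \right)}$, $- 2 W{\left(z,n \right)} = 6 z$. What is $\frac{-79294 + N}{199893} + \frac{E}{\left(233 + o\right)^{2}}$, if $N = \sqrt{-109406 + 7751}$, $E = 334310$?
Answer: $\frac{63362587616}{8731526133} + \frac{3 i \sqrt{1255}}{66631} \approx 7.2568 + 0.001595 i$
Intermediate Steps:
$W{\left(z,n \right)} = - 3 z$ ($W{\left(z,n \right)} = - \frac{6 z}{2} = - 3 z$)
$N = 9 i \sqrt{1255}$ ($N = \sqrt{-101655} = 9 i \sqrt{1255} \approx 318.83 i$)
$o = -24$ ($o = \left(-3\right) 8 = -24$)
$\frac{-79294 + N}{199893} + \frac{E}{\left(233 + o\right)^{2}} = \frac{-79294 + 9 i \sqrt{1255}}{199893} + \frac{334310}{\left(233 - 24\right)^{2}} = \left(-79294 + 9 i \sqrt{1255}\right) \frac{1}{199893} + \frac{334310}{209^{2}} = \left(- \frac{79294}{199893} + \frac{3 i \sqrt{1255}}{66631}\right) + \frac{334310}{43681} = \frac{63362587616}{8731526133} + \frac{3 i \sqrt{1255}}{66631}$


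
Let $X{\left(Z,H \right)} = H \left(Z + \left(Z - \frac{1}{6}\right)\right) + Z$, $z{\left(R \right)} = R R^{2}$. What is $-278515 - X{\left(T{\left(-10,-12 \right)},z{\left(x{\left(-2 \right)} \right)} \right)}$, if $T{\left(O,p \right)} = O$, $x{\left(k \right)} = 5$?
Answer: $- \frac{1655905}{6} \approx -2.7598 \cdot 10^{5}$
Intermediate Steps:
$z{\left(R \right)} = R^{3}$
$X{\left(Z,H \right)} = Z + H \left(- \frac{1}{6} + 2 Z\right)$ ($X{\left(Z,H \right)} = H \left(Z + \left(Z - \frac{1}{6}\right)\right) + Z = H \left(Z + \left(- \frac{1}{6} + Z\right)\right) + Z = H \left(- \frac{1}{6} + 2 Z\right) + Z = Z + H \left(- \frac{1}{6} + 2 Z\right)$)
$-278515 - X{\left(T{\left(-10,-12 \right)},z{\left(x{\left(-2 \right)} \right)} \right)} = -278515 - \left(-10 - \frac{5^{3}}{6} + 2 \cdot 5^{3} \left(-10\right)\right) = -278515 - \left(-10 - \frac{125}{6} + 2 \cdot 125 \left(-10\right)\right) = -278515 - \left(-10 - \frac{125}{6} - 2500\right) = -278515 - - \frac{15185}{6} = -278515 + \frac{15185}{6} = - \frac{1655905}{6}$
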